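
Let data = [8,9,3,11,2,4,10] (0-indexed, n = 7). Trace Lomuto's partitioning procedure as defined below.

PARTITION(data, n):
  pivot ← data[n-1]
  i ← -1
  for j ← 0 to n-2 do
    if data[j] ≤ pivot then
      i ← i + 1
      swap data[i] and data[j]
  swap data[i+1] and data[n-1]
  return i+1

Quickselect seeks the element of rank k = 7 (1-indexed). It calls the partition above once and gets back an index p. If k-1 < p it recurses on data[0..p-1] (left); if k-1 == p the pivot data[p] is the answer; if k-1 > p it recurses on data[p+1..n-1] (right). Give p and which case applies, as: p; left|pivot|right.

pivot = data[6] = 10; i = -1
j=0: data[0]=8 ≤ 10 → i=0, swap data[0],data[0] (no change) → [8,9,3,11,2,4,10]
j=1: data[1]=9 ≤ 10 → i=1, swap data[1],data[1] (no change) → [8,9,3,11,2,4,10]
j=2: data[2]=3 ≤ 10 → i=2, swap data[2],data[2] (no change) → [8,9,3,11,2,4,10]
j=3: data[3]=11 > 10 → no swap
j=4: data[4]=2 ≤ 10 → i=3, swap data[3],data[4] → [8,9,3,2,11,4,10]
j=5: data[5]=4 ≤ 10 → i=4, swap data[4],data[5] → [8,9,3,2,4,11,10]
final swap data[5],data[6] → [8,9,3,2,4,10,11]; return 5
p = 5; k-1 = 6 > 5 ⇒ right

5; right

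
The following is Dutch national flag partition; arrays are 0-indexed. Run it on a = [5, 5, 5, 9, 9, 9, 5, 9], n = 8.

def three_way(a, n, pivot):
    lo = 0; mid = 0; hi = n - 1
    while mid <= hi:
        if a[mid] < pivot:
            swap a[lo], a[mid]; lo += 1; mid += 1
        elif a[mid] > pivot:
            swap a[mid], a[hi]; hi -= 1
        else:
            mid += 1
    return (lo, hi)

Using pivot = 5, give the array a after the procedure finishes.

[5, 5, 5, 5, 9, 9, 9, 9]

lo=0 mid=0 hi=7
5=5: mid=1
5=5: mid=2
5=5: mid=3
9>5: swap(3,7), hi=6 ⇒ [5, 5, 5, 9, 9, 9, 5, 9]
9>5: swap(3,6), hi=5 ⇒ [5, 5, 5, 5, 9, 9, 9, 9]
5=5: mid=4
9>5: swap(4,5), hi=4 ⇒ [5, 5, 5, 5, 9, 9, 9, 9]
9>5: swap(4,4), hi=3 ⇒ [5, 5, 5, 5, 9, 9, 9, 9]
done. lo=0 hi=3; a=[5, 5, 5, 5, 9, 9, 9, 9]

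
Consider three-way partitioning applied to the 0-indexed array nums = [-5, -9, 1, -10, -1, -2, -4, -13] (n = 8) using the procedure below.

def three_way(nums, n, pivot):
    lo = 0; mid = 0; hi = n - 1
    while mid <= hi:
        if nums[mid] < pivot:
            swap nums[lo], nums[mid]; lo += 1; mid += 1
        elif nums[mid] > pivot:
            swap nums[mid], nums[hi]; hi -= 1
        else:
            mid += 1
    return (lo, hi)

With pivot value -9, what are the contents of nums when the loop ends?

[-13, -10, -9, -1, -2, -4, 1, -5]

pivot = -9; lo=0, mid=0, hi=7
nums[mid]=-5>-9: swap nums[0],nums[7]; hi=6 → [-13, -9, 1, -10, -1, -2, -4, -5]
nums[mid]=-13<-9: swap nums[0],nums[0]; lo=1,mid=1 → [-13, -9, 1, -10, -1, -2, -4, -5]
nums[mid]=-9=-9: mid=2
nums[mid]=1>-9: swap nums[2],nums[6]; hi=5 → [-13, -9, -4, -10, -1, -2, 1, -5]
nums[mid]=-4>-9: swap nums[2],nums[5]; hi=4 → [-13, -9, -2, -10, -1, -4, 1, -5]
nums[mid]=-2>-9: swap nums[2],nums[4]; hi=3 → [-13, -9, -1, -10, -2, -4, 1, -5]
nums[mid]=-1>-9: swap nums[2],nums[3]; hi=2 → [-13, -9, -10, -1, -2, -4, 1, -5]
nums[mid]=-10<-9: swap nums[1],nums[2]; lo=2,mid=3 → [-13, -10, -9, -1, -2, -4, 1, -5]
end: lo=2, hi=2; nums = [-13, -10, -9, -1, -2, -4, 1, -5]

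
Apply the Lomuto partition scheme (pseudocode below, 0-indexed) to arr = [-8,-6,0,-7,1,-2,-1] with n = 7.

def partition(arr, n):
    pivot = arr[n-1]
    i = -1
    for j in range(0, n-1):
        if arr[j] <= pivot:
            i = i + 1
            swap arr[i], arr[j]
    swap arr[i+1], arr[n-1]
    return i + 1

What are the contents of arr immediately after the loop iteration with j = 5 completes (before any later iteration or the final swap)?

pivot = arr[6] = -1; i = -1
j=0: arr[0]=-8 ≤ -1 → i=0, swap arr[0],arr[0] (no change) → [-8,-6,0,-7,1,-2,-1]
j=1: arr[1]=-6 ≤ -1 → i=1, swap arr[1],arr[1] (no change) → [-8,-6,0,-7,1,-2,-1]
j=2: arr[2]=0 > -1 → no swap
j=3: arr[3]=-7 ≤ -1 → i=2, swap arr[2],arr[3] → [-8,-6,-7,0,1,-2,-1]
j=4: arr[4]=1 > -1 → no swap
j=5: arr[5]=-2 ≤ -1 → i=3, swap arr[3],arr[5] → [-8,-6,-7,-2,1,0,-1]
(after j=5) arr = [-8,-6,-7,-2,1,0,-1]

[-8,-6,-7,-2,1,0,-1]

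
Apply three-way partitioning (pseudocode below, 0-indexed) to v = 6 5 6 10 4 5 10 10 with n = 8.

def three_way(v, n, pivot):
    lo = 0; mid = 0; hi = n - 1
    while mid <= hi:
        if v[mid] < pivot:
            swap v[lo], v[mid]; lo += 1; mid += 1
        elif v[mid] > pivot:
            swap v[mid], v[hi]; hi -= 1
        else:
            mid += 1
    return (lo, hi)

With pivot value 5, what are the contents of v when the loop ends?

pivot = 5; lo=0, mid=0, hi=7
v[mid]=6>5: swap v[0],v[7]; hi=6 → 10 5 6 10 4 5 10 6
v[mid]=10>5: swap v[0],v[6]; hi=5 → 10 5 6 10 4 5 10 6
v[mid]=10>5: swap v[0],v[5]; hi=4 → 5 5 6 10 4 10 10 6
v[mid]=5=5: mid=1
v[mid]=5=5: mid=2
v[mid]=6>5: swap v[2],v[4]; hi=3 → 5 5 4 10 6 10 10 6
v[mid]=4<5: swap v[0],v[2]; lo=1,mid=3 → 4 5 5 10 6 10 10 6
v[mid]=10>5: swap v[3],v[3]; hi=2 → 4 5 5 10 6 10 10 6
end: lo=1, hi=2; v = 4 5 5 10 6 10 10 6

4 5 5 10 6 10 10 6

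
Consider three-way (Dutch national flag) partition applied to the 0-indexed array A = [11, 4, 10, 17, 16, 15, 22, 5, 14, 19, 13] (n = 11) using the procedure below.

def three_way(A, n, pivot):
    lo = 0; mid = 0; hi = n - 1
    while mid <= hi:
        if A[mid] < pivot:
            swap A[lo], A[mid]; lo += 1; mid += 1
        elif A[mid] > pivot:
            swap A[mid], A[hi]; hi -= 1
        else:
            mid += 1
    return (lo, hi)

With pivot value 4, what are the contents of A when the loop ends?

[4, 10, 17, 16, 15, 22, 5, 14, 19, 13, 11]

pivot = 4; lo=0, mid=0, hi=10
A[mid]=11>4: swap A[0],A[10]; hi=9 → [13, 4, 10, 17, 16, 15, 22, 5, 14, 19, 11]
A[mid]=13>4: swap A[0],A[9]; hi=8 → [19, 4, 10, 17, 16, 15, 22, 5, 14, 13, 11]
A[mid]=19>4: swap A[0],A[8]; hi=7 → [14, 4, 10, 17, 16, 15, 22, 5, 19, 13, 11]
A[mid]=14>4: swap A[0],A[7]; hi=6 → [5, 4, 10, 17, 16, 15, 22, 14, 19, 13, 11]
A[mid]=5>4: swap A[0],A[6]; hi=5 → [22, 4, 10, 17, 16, 15, 5, 14, 19, 13, 11]
A[mid]=22>4: swap A[0],A[5]; hi=4 → [15, 4, 10, 17, 16, 22, 5, 14, 19, 13, 11]
A[mid]=15>4: swap A[0],A[4]; hi=3 → [16, 4, 10, 17, 15, 22, 5, 14, 19, 13, 11]
A[mid]=16>4: swap A[0],A[3]; hi=2 → [17, 4, 10, 16, 15, 22, 5, 14, 19, 13, 11]
A[mid]=17>4: swap A[0],A[2]; hi=1 → [10, 4, 17, 16, 15, 22, 5, 14, 19, 13, 11]
A[mid]=10>4: swap A[0],A[1]; hi=0 → [4, 10, 17, 16, 15, 22, 5, 14, 19, 13, 11]
A[mid]=4=4: mid=1
end: lo=0, hi=0; A = [4, 10, 17, 16, 15, 22, 5, 14, 19, 13, 11]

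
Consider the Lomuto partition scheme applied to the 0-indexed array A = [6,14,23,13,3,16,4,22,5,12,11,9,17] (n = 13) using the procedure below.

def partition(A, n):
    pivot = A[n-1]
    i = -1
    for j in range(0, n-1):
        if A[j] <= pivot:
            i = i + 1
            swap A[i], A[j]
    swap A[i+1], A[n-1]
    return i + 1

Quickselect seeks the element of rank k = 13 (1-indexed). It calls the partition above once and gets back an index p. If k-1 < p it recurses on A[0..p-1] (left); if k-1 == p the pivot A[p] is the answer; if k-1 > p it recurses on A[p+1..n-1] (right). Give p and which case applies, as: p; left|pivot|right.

10; right

pivot = A[12] = 17; i = -1
j=0: A[0]=6 ≤ 17 → i=0, swap A[0],A[0] (no change) → [6,14,23,13,3,16,4,22,5,12,11,9,17]
j=1: A[1]=14 ≤ 17 → i=1, swap A[1],A[1] (no change) → [6,14,23,13,3,16,4,22,5,12,11,9,17]
j=2: A[2]=23 > 17 → no swap
j=3: A[3]=13 ≤ 17 → i=2, swap A[2],A[3] → [6,14,13,23,3,16,4,22,5,12,11,9,17]
j=4: A[4]=3 ≤ 17 → i=3, swap A[3],A[4] → [6,14,13,3,23,16,4,22,5,12,11,9,17]
j=5: A[5]=16 ≤ 17 → i=4, swap A[4],A[5] → [6,14,13,3,16,23,4,22,5,12,11,9,17]
j=6: A[6]=4 ≤ 17 → i=5, swap A[5],A[6] → [6,14,13,3,16,4,23,22,5,12,11,9,17]
j=7: A[7]=22 > 17 → no swap
j=8: A[8]=5 ≤ 17 → i=6, swap A[6],A[8] → [6,14,13,3,16,4,5,22,23,12,11,9,17]
j=9: A[9]=12 ≤ 17 → i=7, swap A[7],A[9] → [6,14,13,3,16,4,5,12,23,22,11,9,17]
j=10: A[10]=11 ≤ 17 → i=8, swap A[8],A[10] → [6,14,13,3,16,4,5,12,11,22,23,9,17]
j=11: A[11]=9 ≤ 17 → i=9, swap A[9],A[11] → [6,14,13,3,16,4,5,12,11,9,23,22,17]
final swap A[10],A[12] → [6,14,13,3,16,4,5,12,11,9,17,22,23]; return 10
p = 10; k-1 = 12 > 10 ⇒ right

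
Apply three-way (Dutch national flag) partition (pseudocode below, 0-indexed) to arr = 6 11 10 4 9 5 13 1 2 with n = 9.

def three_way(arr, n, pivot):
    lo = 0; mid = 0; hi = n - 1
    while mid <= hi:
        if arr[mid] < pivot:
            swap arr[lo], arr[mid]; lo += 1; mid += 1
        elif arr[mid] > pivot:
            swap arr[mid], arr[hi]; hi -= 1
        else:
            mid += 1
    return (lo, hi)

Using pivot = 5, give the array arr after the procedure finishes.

2 1 4 5 9 13 10 11 6

lo=0 mid=0 hi=8
6>5: swap(0,8), hi=7 ⇒ 2 11 10 4 9 5 13 1 6
2<5: swap(0,0), lo=1 mid=1 ⇒ 2 11 10 4 9 5 13 1 6
11>5: swap(1,7), hi=6 ⇒ 2 1 10 4 9 5 13 11 6
1<5: swap(1,1), lo=2 mid=2 ⇒ 2 1 10 4 9 5 13 11 6
10>5: swap(2,6), hi=5 ⇒ 2 1 13 4 9 5 10 11 6
13>5: swap(2,5), hi=4 ⇒ 2 1 5 4 9 13 10 11 6
5=5: mid=3
4<5: swap(2,3), lo=3 mid=4 ⇒ 2 1 4 5 9 13 10 11 6
9>5: swap(4,4), hi=3 ⇒ 2 1 4 5 9 13 10 11 6
done. lo=3 hi=3; arr=2 1 4 5 9 13 10 11 6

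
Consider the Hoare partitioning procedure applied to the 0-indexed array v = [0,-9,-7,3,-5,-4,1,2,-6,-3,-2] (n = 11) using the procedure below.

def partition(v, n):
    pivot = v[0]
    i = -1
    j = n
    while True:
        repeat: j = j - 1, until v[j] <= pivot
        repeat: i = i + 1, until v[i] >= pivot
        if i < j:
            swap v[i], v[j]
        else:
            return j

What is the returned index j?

pivot = v[0] = 0; i = -1, j = 11
j→10 (v[10]=-2≤0), i→0 (v[0]=0≥0); i<j, swap → [-2,-9,-7,3,-5,-4,1,2,-6,-3,0]
j→9 (v[9]=-3≤0), i→3 (v[3]=3≥0); i<j, swap → [-2,-9,-7,-3,-5,-4,1,2,-6,3,0]
j→8 (v[8]=-6≤0), i→6 (v[6]=1≥0); i<j, swap → [-2,-9,-7,-3,-5,-4,-6,2,1,3,0]
j→6, i→7; i≥j, return j=6. v = [-2,-9,-7,-3,-5,-4,-6,2,1,3,0]

6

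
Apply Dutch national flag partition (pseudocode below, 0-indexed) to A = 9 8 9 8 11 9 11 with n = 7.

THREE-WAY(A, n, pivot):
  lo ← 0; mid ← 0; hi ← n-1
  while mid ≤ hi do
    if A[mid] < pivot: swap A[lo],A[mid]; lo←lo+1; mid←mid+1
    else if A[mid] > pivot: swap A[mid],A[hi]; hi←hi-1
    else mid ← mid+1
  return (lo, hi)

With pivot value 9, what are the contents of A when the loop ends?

pivot = 9; lo=0, mid=0, hi=6
A[mid]=9=9: mid=1
A[mid]=8<9: swap A[0],A[1]; lo=1,mid=2 → 8 9 9 8 11 9 11
A[mid]=9=9: mid=3
A[mid]=8<9: swap A[1],A[3]; lo=2,mid=4 → 8 8 9 9 11 9 11
A[mid]=11>9: swap A[4],A[6]; hi=5 → 8 8 9 9 11 9 11
A[mid]=11>9: swap A[4],A[5]; hi=4 → 8 8 9 9 9 11 11
A[mid]=9=9: mid=5
end: lo=2, hi=4; A = 8 8 9 9 9 11 11

8 8 9 9 9 11 11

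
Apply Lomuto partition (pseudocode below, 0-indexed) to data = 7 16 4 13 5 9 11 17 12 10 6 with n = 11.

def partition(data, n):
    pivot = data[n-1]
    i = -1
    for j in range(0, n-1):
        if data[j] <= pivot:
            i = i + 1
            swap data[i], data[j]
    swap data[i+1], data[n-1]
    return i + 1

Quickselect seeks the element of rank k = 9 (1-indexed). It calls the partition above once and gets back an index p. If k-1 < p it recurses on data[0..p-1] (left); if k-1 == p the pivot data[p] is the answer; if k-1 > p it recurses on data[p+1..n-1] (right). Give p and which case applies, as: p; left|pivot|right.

pivot=6, i=-1
j=0: 7>6, skip
j=1: 16>6, skip
j=2: 4≤6, i=0, swap(0,2) ⇒ 4 16 7 13 5 9 11 17 12 10 6
j=3: 13>6, skip
j=4: 5≤6, i=1, swap(1,4) ⇒ 4 5 7 13 16 9 11 17 12 10 6
j=5: 9>6, skip
j=6: 11>6, skip
j=7: 17>6, skip
j=8: 12>6, skip
j=9: 10>6, skip
swap(2,10) ⇒ 4 5 6 13 16 9 11 17 12 10 7; return 2
p = 2; k-1 = 8 > 2 ⇒ right

2; right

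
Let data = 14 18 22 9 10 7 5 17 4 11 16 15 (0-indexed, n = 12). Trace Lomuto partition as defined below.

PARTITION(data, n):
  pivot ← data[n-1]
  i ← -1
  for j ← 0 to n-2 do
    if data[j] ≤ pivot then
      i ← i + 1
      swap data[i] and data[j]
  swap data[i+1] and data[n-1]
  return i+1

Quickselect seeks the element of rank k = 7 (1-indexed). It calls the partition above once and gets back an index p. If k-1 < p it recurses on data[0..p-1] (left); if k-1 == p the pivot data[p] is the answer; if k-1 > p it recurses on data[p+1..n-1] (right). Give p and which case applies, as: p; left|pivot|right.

7; left

pivot=15, i=-1
j=0: 14≤15, i=0, swap(0,0) ⇒ 14 18 22 9 10 7 5 17 4 11 16 15
j=1: 18>15, skip
j=2: 22>15, skip
j=3: 9≤15, i=1, swap(1,3) ⇒ 14 9 22 18 10 7 5 17 4 11 16 15
j=4: 10≤15, i=2, swap(2,4) ⇒ 14 9 10 18 22 7 5 17 4 11 16 15
j=5: 7≤15, i=3, swap(3,5) ⇒ 14 9 10 7 22 18 5 17 4 11 16 15
j=6: 5≤15, i=4, swap(4,6) ⇒ 14 9 10 7 5 18 22 17 4 11 16 15
j=7: 17>15, skip
j=8: 4≤15, i=5, swap(5,8) ⇒ 14 9 10 7 5 4 22 17 18 11 16 15
j=9: 11≤15, i=6, swap(6,9) ⇒ 14 9 10 7 5 4 11 17 18 22 16 15
j=10: 16>15, skip
swap(7,11) ⇒ 14 9 10 7 5 4 11 15 18 22 16 17; return 7
p = 7; k-1 = 6 < 7 ⇒ left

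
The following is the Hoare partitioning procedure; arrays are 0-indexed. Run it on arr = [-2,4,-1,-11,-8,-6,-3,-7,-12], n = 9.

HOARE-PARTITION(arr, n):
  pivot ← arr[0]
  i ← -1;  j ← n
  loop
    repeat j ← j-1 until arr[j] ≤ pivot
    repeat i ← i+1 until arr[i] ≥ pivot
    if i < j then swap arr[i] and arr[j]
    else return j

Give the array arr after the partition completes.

pivot=-2
j stops at 8 (-12), i stops at 0 (-2); swap ⇒ [-12,4,-1,-11,-8,-6,-3,-7,-2]
j stops at 7 (-7), i stops at 1 (4); swap ⇒ [-12,-7,-1,-11,-8,-6,-3,4,-2]
j stops at 6 (-3), i stops at 2 (-1); swap ⇒ [-12,-7,-3,-11,-8,-6,-1,4,-2]
j stops at 5, i stops at 6; i≥j ⇒ return 5. arr=[-12,-7,-3,-11,-8,-6,-1,4,-2]

[-12,-7,-3,-11,-8,-6,-1,4,-2]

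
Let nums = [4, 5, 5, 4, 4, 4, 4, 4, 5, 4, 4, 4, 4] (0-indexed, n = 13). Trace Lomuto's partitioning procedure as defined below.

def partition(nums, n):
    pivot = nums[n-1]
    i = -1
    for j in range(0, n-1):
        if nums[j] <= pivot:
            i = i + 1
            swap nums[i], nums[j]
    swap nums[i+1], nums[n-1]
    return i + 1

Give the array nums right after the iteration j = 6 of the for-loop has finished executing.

[4, 4, 4, 4, 4, 5, 5, 4, 5, 4, 4, 4, 4]

pivot=4, i=-1
j=0: 4≤4, i=0, swap(0,0) ⇒ [4, 5, 5, 4, 4, 4, 4, 4, 5, 4, 4, 4, 4]
j=1: 5>4, skip
j=2: 5>4, skip
j=3: 4≤4, i=1, swap(1,3) ⇒ [4, 4, 5, 5, 4, 4, 4, 4, 5, 4, 4, 4, 4]
j=4: 4≤4, i=2, swap(2,4) ⇒ [4, 4, 4, 5, 5, 4, 4, 4, 5, 4, 4, 4, 4]
j=5: 4≤4, i=3, swap(3,5) ⇒ [4, 4, 4, 4, 5, 5, 4, 4, 5, 4, 4, 4, 4]
j=6: 4≤4, i=4, swap(4,6) ⇒ [4, 4, 4, 4, 4, 5, 5, 4, 5, 4, 4, 4, 4]
(after j=6) nums = [4, 4, 4, 4, 4, 5, 5, 4, 5, 4, 4, 4, 4]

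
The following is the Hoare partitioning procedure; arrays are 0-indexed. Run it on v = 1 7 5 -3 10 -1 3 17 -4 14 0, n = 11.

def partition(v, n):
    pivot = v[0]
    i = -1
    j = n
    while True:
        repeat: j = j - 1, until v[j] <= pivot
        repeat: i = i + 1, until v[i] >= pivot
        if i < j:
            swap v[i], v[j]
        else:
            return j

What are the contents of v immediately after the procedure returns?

0 -4 -1 -3 10 5 3 17 7 14 1

pivot=1
j stops at 10 (0), i stops at 0 (1); swap ⇒ 0 7 5 -3 10 -1 3 17 -4 14 1
j stops at 8 (-4), i stops at 1 (7); swap ⇒ 0 -4 5 -3 10 -1 3 17 7 14 1
j stops at 5 (-1), i stops at 2 (5); swap ⇒ 0 -4 -1 -3 10 5 3 17 7 14 1
j stops at 3, i stops at 4; i≥j ⇒ return 3. v=0 -4 -1 -3 10 5 3 17 7 14 1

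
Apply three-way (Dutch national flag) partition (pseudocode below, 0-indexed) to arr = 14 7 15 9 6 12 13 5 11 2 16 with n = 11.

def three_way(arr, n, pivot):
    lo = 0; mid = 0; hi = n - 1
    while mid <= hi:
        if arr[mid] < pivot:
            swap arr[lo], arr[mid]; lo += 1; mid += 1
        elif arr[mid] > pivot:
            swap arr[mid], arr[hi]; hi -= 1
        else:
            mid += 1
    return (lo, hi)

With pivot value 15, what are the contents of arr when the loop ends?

lo=0 mid=0 hi=10
14<15: swap(0,0), lo=1 mid=1 ⇒ 14 7 15 9 6 12 13 5 11 2 16
7<15: swap(1,1), lo=2 mid=2 ⇒ 14 7 15 9 6 12 13 5 11 2 16
15=15: mid=3
9<15: swap(2,3), lo=3 mid=4 ⇒ 14 7 9 15 6 12 13 5 11 2 16
6<15: swap(3,4), lo=4 mid=5 ⇒ 14 7 9 6 15 12 13 5 11 2 16
12<15: swap(4,5), lo=5 mid=6 ⇒ 14 7 9 6 12 15 13 5 11 2 16
13<15: swap(5,6), lo=6 mid=7 ⇒ 14 7 9 6 12 13 15 5 11 2 16
5<15: swap(6,7), lo=7 mid=8 ⇒ 14 7 9 6 12 13 5 15 11 2 16
11<15: swap(7,8), lo=8 mid=9 ⇒ 14 7 9 6 12 13 5 11 15 2 16
2<15: swap(8,9), lo=9 mid=10 ⇒ 14 7 9 6 12 13 5 11 2 15 16
16>15: swap(10,10), hi=9 ⇒ 14 7 9 6 12 13 5 11 2 15 16
done. lo=9 hi=9; arr=14 7 9 6 12 13 5 11 2 15 16

14 7 9 6 12 13 5 11 2 15 16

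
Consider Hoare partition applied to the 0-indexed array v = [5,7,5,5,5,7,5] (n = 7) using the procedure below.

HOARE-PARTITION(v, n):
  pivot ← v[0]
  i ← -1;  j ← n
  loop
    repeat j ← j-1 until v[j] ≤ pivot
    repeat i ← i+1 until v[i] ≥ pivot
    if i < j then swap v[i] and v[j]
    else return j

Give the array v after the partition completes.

pivot=5
j stops at 6 (5), i stops at 0 (5); swap ⇒ [5,7,5,5,5,7,5]
j stops at 4 (5), i stops at 1 (7); swap ⇒ [5,5,5,5,7,7,5]
j stops at 3 (5), i stops at 2 (5); swap ⇒ [5,5,5,5,7,7,5]
j stops at 2, i stops at 3; i≥j ⇒ return 2. v=[5,5,5,5,7,7,5]

[5,5,5,5,7,7,5]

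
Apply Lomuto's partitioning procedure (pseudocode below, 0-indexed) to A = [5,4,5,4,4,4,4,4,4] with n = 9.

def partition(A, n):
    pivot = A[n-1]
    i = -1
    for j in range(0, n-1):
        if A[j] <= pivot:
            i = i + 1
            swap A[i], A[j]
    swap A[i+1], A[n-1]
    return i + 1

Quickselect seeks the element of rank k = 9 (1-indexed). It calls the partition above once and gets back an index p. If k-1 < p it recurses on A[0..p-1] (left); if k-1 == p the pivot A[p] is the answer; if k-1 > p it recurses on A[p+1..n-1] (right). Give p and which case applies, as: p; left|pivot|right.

pivot=4, i=-1
j=0: 5>4, skip
j=1: 4≤4, i=0, swap(0,1) ⇒ [4,5,5,4,4,4,4,4,4]
j=2: 5>4, skip
j=3: 4≤4, i=1, swap(1,3) ⇒ [4,4,5,5,4,4,4,4,4]
j=4: 4≤4, i=2, swap(2,4) ⇒ [4,4,4,5,5,4,4,4,4]
j=5: 4≤4, i=3, swap(3,5) ⇒ [4,4,4,4,5,5,4,4,4]
j=6: 4≤4, i=4, swap(4,6) ⇒ [4,4,4,4,4,5,5,4,4]
j=7: 4≤4, i=5, swap(5,7) ⇒ [4,4,4,4,4,4,5,5,4]
swap(6,8) ⇒ [4,4,4,4,4,4,4,5,5]; return 6
p = 6; k-1 = 8 > 6 ⇒ right

6; right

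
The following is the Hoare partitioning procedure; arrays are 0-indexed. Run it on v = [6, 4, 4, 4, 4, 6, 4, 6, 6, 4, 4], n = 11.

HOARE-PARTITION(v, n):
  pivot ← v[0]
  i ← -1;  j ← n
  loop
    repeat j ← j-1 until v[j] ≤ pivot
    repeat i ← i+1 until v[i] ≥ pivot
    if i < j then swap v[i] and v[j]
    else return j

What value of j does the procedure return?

7

pivot = v[0] = 6; i = -1, j = 11
j→10 (v[10]=4≤6), i→0 (v[0]=6≥6); i<j, swap → [4, 4, 4, 4, 4, 6, 4, 6, 6, 4, 6]
j→9 (v[9]=4≤6), i→5 (v[5]=6≥6); i<j, swap → [4, 4, 4, 4, 4, 4, 4, 6, 6, 6, 6]
j→8 (v[8]=6≤6), i→7 (v[7]=6≥6); i<j, swap → [4, 4, 4, 4, 4, 4, 4, 6, 6, 6, 6]
j→7, i→8; i≥j, return j=7. v = [4, 4, 4, 4, 4, 4, 4, 6, 6, 6, 6]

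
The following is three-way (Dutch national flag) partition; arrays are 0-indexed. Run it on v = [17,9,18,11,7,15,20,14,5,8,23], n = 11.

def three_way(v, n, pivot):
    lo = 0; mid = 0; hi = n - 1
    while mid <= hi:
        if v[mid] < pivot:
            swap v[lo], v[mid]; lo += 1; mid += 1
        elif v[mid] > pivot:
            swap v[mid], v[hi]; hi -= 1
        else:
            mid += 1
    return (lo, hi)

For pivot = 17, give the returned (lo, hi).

(7, 7)

lo=0 mid=0 hi=10
17=17: mid=1
9<17: swap(0,1), lo=1 mid=2 ⇒ [9,17,18,11,7,15,20,14,5,8,23]
18>17: swap(2,10), hi=9 ⇒ [9,17,23,11,7,15,20,14,5,8,18]
23>17: swap(2,9), hi=8 ⇒ [9,17,8,11,7,15,20,14,5,23,18]
8<17: swap(1,2), lo=2 mid=3 ⇒ [9,8,17,11,7,15,20,14,5,23,18]
11<17: swap(2,3), lo=3 mid=4 ⇒ [9,8,11,17,7,15,20,14,5,23,18]
7<17: swap(3,4), lo=4 mid=5 ⇒ [9,8,11,7,17,15,20,14,5,23,18]
15<17: swap(4,5), lo=5 mid=6 ⇒ [9,8,11,7,15,17,20,14,5,23,18]
20>17: swap(6,8), hi=7 ⇒ [9,8,11,7,15,17,5,14,20,23,18]
5<17: swap(5,6), lo=6 mid=7 ⇒ [9,8,11,7,15,5,17,14,20,23,18]
14<17: swap(6,7), lo=7 mid=8 ⇒ [9,8,11,7,15,5,14,17,20,23,18]
done. lo=7 hi=7; v=[9,8,11,7,15,5,14,17,20,23,18]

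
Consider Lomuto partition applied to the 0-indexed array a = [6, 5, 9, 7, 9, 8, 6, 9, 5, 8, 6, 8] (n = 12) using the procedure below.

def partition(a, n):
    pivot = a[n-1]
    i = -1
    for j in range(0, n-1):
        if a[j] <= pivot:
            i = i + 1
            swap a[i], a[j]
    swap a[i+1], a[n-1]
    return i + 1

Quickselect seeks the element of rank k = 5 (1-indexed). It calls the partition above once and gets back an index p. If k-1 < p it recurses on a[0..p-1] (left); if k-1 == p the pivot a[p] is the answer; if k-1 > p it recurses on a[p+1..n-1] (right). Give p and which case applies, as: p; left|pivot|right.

pivot = a[11] = 8; i = -1
j=0: a[0]=6 ≤ 8 → i=0, swap a[0],a[0] (no change) → [6, 5, 9, 7, 9, 8, 6, 9, 5, 8, 6, 8]
j=1: a[1]=5 ≤ 8 → i=1, swap a[1],a[1] (no change) → [6, 5, 9, 7, 9, 8, 6, 9, 5, 8, 6, 8]
j=2: a[2]=9 > 8 → no swap
j=3: a[3]=7 ≤ 8 → i=2, swap a[2],a[3] → [6, 5, 7, 9, 9, 8, 6, 9, 5, 8, 6, 8]
j=4: a[4]=9 > 8 → no swap
j=5: a[5]=8 ≤ 8 → i=3, swap a[3],a[5] → [6, 5, 7, 8, 9, 9, 6, 9, 5, 8, 6, 8]
j=6: a[6]=6 ≤ 8 → i=4, swap a[4],a[6] → [6, 5, 7, 8, 6, 9, 9, 9, 5, 8, 6, 8]
j=7: a[7]=9 > 8 → no swap
j=8: a[8]=5 ≤ 8 → i=5, swap a[5],a[8] → [6, 5, 7, 8, 6, 5, 9, 9, 9, 8, 6, 8]
j=9: a[9]=8 ≤ 8 → i=6, swap a[6],a[9] → [6, 5, 7, 8, 6, 5, 8, 9, 9, 9, 6, 8]
j=10: a[10]=6 ≤ 8 → i=7, swap a[7],a[10] → [6, 5, 7, 8, 6, 5, 8, 6, 9, 9, 9, 8]
final swap a[8],a[11] → [6, 5, 7, 8, 6, 5, 8, 6, 8, 9, 9, 9]; return 8
p = 8; k-1 = 4 < 8 ⇒ left

8; left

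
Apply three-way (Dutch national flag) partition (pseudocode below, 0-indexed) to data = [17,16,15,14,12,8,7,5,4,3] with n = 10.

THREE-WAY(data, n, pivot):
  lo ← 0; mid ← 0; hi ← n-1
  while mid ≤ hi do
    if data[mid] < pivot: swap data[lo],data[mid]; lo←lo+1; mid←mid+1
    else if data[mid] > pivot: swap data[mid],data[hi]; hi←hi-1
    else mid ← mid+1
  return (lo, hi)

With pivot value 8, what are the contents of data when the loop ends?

[3,4,5,7,8,12,14,15,16,17]

pivot = 8; lo=0, mid=0, hi=9
data[mid]=17>8: swap data[0],data[9]; hi=8 → [3,16,15,14,12,8,7,5,4,17]
data[mid]=3<8: swap data[0],data[0]; lo=1,mid=1 → [3,16,15,14,12,8,7,5,4,17]
data[mid]=16>8: swap data[1],data[8]; hi=7 → [3,4,15,14,12,8,7,5,16,17]
data[mid]=4<8: swap data[1],data[1]; lo=2,mid=2 → [3,4,15,14,12,8,7,5,16,17]
data[mid]=15>8: swap data[2],data[7]; hi=6 → [3,4,5,14,12,8,7,15,16,17]
data[mid]=5<8: swap data[2],data[2]; lo=3,mid=3 → [3,4,5,14,12,8,7,15,16,17]
data[mid]=14>8: swap data[3],data[6]; hi=5 → [3,4,5,7,12,8,14,15,16,17]
data[mid]=7<8: swap data[3],data[3]; lo=4,mid=4 → [3,4,5,7,12,8,14,15,16,17]
data[mid]=12>8: swap data[4],data[5]; hi=4 → [3,4,5,7,8,12,14,15,16,17]
data[mid]=8=8: mid=5
end: lo=4, hi=4; data = [3,4,5,7,8,12,14,15,16,17]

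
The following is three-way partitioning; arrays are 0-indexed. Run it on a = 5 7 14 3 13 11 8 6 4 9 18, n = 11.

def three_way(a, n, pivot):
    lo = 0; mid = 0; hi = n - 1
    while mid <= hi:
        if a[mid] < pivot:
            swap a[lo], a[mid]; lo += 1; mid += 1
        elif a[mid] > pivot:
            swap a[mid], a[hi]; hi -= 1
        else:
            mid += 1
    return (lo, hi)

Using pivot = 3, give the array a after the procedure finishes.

3 14 7 13 11 8 6 4 9 18 5

lo=0 mid=0 hi=10
5>3: swap(0,10), hi=9 ⇒ 18 7 14 3 13 11 8 6 4 9 5
18>3: swap(0,9), hi=8 ⇒ 9 7 14 3 13 11 8 6 4 18 5
9>3: swap(0,8), hi=7 ⇒ 4 7 14 3 13 11 8 6 9 18 5
4>3: swap(0,7), hi=6 ⇒ 6 7 14 3 13 11 8 4 9 18 5
6>3: swap(0,6), hi=5 ⇒ 8 7 14 3 13 11 6 4 9 18 5
8>3: swap(0,5), hi=4 ⇒ 11 7 14 3 13 8 6 4 9 18 5
11>3: swap(0,4), hi=3 ⇒ 13 7 14 3 11 8 6 4 9 18 5
13>3: swap(0,3), hi=2 ⇒ 3 7 14 13 11 8 6 4 9 18 5
3=3: mid=1
7>3: swap(1,2), hi=1 ⇒ 3 14 7 13 11 8 6 4 9 18 5
14>3: swap(1,1), hi=0 ⇒ 3 14 7 13 11 8 6 4 9 18 5
done. lo=0 hi=0; a=3 14 7 13 11 8 6 4 9 18 5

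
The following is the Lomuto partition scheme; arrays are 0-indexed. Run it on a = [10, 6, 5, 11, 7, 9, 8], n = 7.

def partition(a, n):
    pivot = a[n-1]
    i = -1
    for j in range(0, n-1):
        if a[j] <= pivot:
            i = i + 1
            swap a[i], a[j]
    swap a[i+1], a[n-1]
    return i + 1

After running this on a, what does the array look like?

[6, 5, 7, 8, 10, 9, 11]

pivot=8, i=-1
j=0: 10>8, skip
j=1: 6≤8, i=0, swap(0,1) ⇒ [6, 10, 5, 11, 7, 9, 8]
j=2: 5≤8, i=1, swap(1,2) ⇒ [6, 5, 10, 11, 7, 9, 8]
j=3: 11>8, skip
j=4: 7≤8, i=2, swap(2,4) ⇒ [6, 5, 7, 11, 10, 9, 8]
j=5: 9>8, skip
swap(3,6) ⇒ [6, 5, 7, 8, 10, 9, 11]; return 3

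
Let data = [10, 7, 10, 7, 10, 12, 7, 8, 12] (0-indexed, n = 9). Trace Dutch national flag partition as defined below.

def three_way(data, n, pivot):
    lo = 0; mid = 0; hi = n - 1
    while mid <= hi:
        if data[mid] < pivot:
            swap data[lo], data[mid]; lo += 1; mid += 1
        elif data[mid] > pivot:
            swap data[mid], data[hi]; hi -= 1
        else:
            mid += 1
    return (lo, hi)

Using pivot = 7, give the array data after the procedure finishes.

[7, 7, 7, 10, 12, 10, 8, 12, 10]

lo=0 mid=0 hi=8
10>7: swap(0,8), hi=7 ⇒ [12, 7, 10, 7, 10, 12, 7, 8, 10]
12>7: swap(0,7), hi=6 ⇒ [8, 7, 10, 7, 10, 12, 7, 12, 10]
8>7: swap(0,6), hi=5 ⇒ [7, 7, 10, 7, 10, 12, 8, 12, 10]
7=7: mid=1
7=7: mid=2
10>7: swap(2,5), hi=4 ⇒ [7, 7, 12, 7, 10, 10, 8, 12, 10]
12>7: swap(2,4), hi=3 ⇒ [7, 7, 10, 7, 12, 10, 8, 12, 10]
10>7: swap(2,3), hi=2 ⇒ [7, 7, 7, 10, 12, 10, 8, 12, 10]
7=7: mid=3
done. lo=0 hi=2; data=[7, 7, 7, 10, 12, 10, 8, 12, 10]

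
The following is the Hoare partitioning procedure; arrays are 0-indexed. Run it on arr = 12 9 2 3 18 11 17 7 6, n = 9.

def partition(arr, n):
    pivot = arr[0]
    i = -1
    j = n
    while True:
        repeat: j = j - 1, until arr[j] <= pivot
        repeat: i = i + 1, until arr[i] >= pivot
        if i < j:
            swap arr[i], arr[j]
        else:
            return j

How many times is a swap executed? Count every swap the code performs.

pivot = arr[0] = 12; i = -1, j = 9
j→8 (arr[8]=6≤12), i→0 (arr[0]=12≥12); i<j, swap → 6 9 2 3 18 11 17 7 12
j→7 (arr[7]=7≤12), i→4 (arr[4]=18≥12); i<j, swap → 6 9 2 3 7 11 17 18 12
j→5, i→6; i≥j, return j=5. arr = 6 9 2 3 7 11 17 18 12

2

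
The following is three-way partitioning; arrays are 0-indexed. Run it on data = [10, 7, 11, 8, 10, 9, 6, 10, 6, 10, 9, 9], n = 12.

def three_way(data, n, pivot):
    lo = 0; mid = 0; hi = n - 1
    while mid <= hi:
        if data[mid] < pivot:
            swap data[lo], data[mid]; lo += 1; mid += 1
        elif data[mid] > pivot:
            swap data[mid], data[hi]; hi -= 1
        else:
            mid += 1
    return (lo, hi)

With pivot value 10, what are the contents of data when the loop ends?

lo=0 mid=0 hi=11
10=10: mid=1
7<10: swap(0,1), lo=1 mid=2 ⇒ [7, 10, 11, 8, 10, 9, 6, 10, 6, 10, 9, 9]
11>10: swap(2,11), hi=10 ⇒ [7, 10, 9, 8, 10, 9, 6, 10, 6, 10, 9, 11]
9<10: swap(1,2), lo=2 mid=3 ⇒ [7, 9, 10, 8, 10, 9, 6, 10, 6, 10, 9, 11]
8<10: swap(2,3), lo=3 mid=4 ⇒ [7, 9, 8, 10, 10, 9, 6, 10, 6, 10, 9, 11]
10=10: mid=5
9<10: swap(3,5), lo=4 mid=6 ⇒ [7, 9, 8, 9, 10, 10, 6, 10, 6, 10, 9, 11]
6<10: swap(4,6), lo=5 mid=7 ⇒ [7, 9, 8, 9, 6, 10, 10, 10, 6, 10, 9, 11]
10=10: mid=8
6<10: swap(5,8), lo=6 mid=9 ⇒ [7, 9, 8, 9, 6, 6, 10, 10, 10, 10, 9, 11]
10=10: mid=10
9<10: swap(6,10), lo=7 mid=11 ⇒ [7, 9, 8, 9, 6, 6, 9, 10, 10, 10, 10, 11]
done. lo=7 hi=10; data=[7, 9, 8, 9, 6, 6, 9, 10, 10, 10, 10, 11]

[7, 9, 8, 9, 6, 6, 9, 10, 10, 10, 10, 11]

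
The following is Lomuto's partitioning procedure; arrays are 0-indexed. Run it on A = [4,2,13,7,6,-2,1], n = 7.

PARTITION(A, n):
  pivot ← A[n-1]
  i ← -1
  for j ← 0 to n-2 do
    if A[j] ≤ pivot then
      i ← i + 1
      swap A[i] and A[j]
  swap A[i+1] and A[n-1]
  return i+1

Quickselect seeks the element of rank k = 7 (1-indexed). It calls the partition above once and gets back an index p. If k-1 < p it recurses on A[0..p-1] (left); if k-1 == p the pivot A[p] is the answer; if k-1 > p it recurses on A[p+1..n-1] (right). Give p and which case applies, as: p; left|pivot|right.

1; right

pivot=1, i=-1
j=0: 4>1, skip
j=1: 2>1, skip
j=2: 13>1, skip
j=3: 7>1, skip
j=4: 6>1, skip
j=5: -2≤1, i=0, swap(0,5) ⇒ [-2,2,13,7,6,4,1]
swap(1,6) ⇒ [-2,1,13,7,6,4,2]; return 1
p = 1; k-1 = 6 > 1 ⇒ right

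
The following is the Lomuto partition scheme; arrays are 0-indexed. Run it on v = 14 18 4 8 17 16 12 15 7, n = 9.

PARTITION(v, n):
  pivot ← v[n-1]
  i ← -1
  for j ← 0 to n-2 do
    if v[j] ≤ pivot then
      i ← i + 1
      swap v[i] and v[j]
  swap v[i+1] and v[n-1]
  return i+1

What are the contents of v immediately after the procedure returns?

4 7 14 8 17 16 12 15 18

pivot=7, i=-1
j=0: 14>7, skip
j=1: 18>7, skip
j=2: 4≤7, i=0, swap(0,2) ⇒ 4 18 14 8 17 16 12 15 7
j=3: 8>7, skip
j=4: 17>7, skip
j=5: 16>7, skip
j=6: 12>7, skip
j=7: 15>7, skip
swap(1,8) ⇒ 4 7 14 8 17 16 12 15 18; return 1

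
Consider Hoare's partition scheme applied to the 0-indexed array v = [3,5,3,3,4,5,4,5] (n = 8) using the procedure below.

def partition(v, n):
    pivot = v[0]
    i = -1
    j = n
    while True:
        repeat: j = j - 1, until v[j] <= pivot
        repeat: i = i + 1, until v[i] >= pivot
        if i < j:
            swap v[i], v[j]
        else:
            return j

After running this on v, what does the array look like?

pivot = v[0] = 3; i = -1, j = 8
j→3 (v[3]=3≤3), i→0 (v[0]=3≥3); i<j, swap → [3,5,3,3,4,5,4,5]
j→2 (v[2]=3≤3), i→1 (v[1]=5≥3); i<j, swap → [3,3,5,3,4,5,4,5]
j→1, i→2; i≥j, return j=1. v = [3,3,5,3,4,5,4,5]

[3,3,5,3,4,5,4,5]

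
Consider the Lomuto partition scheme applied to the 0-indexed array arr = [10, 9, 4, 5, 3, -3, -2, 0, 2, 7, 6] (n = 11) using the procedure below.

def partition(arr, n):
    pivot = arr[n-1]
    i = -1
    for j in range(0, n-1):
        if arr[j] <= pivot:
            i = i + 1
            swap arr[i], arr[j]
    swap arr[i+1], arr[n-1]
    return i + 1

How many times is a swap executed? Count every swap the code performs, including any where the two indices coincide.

8

pivot = arr[10] = 6; i = -1
j=0: arr[0]=10 > 6 → no swap
j=1: arr[1]=9 > 6 → no swap
j=2: arr[2]=4 ≤ 6 → i=0, swap arr[0],arr[2] → [4, 9, 10, 5, 3, -3, -2, 0, 2, 7, 6]
j=3: arr[3]=5 ≤ 6 → i=1, swap arr[1],arr[3] → [4, 5, 10, 9, 3, -3, -2, 0, 2, 7, 6]
j=4: arr[4]=3 ≤ 6 → i=2, swap arr[2],arr[4] → [4, 5, 3, 9, 10, -3, -2, 0, 2, 7, 6]
j=5: arr[5]=-3 ≤ 6 → i=3, swap arr[3],arr[5] → [4, 5, 3, -3, 10, 9, -2, 0, 2, 7, 6]
j=6: arr[6]=-2 ≤ 6 → i=4, swap arr[4],arr[6] → [4, 5, 3, -3, -2, 9, 10, 0, 2, 7, 6]
j=7: arr[7]=0 ≤ 6 → i=5, swap arr[5],arr[7] → [4, 5, 3, -3, -2, 0, 10, 9, 2, 7, 6]
j=8: arr[8]=2 ≤ 6 → i=6, swap arr[6],arr[8] → [4, 5, 3, -3, -2, 0, 2, 9, 10, 7, 6]
j=9: arr[9]=7 > 6 → no swap
final swap arr[7],arr[10] → [4, 5, 3, -3, -2, 0, 2, 6, 10, 7, 9]; return 7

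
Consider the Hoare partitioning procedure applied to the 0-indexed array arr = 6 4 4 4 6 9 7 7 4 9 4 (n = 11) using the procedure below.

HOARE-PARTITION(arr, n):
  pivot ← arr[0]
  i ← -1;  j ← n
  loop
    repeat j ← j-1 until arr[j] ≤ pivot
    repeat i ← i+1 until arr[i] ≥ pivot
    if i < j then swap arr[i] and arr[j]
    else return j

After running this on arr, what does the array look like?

4 4 4 4 4 9 7 7 6 9 6

pivot=6
j stops at 10 (4), i stops at 0 (6); swap ⇒ 4 4 4 4 6 9 7 7 4 9 6
j stops at 8 (4), i stops at 4 (6); swap ⇒ 4 4 4 4 4 9 7 7 6 9 6
j stops at 4, i stops at 5; i≥j ⇒ return 4. arr=4 4 4 4 4 9 7 7 6 9 6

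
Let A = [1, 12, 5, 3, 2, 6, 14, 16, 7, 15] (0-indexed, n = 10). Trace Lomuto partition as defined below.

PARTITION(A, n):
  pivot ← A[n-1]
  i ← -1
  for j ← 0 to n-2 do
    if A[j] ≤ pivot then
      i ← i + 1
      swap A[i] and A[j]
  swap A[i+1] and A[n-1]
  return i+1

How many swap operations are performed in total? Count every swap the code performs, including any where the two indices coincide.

pivot=15, i=-1
j=0: 1≤15, i=0, swap(0,0) ⇒ [1, 12, 5, 3, 2, 6, 14, 16, 7, 15]
j=1: 12≤15, i=1, swap(1,1) ⇒ [1, 12, 5, 3, 2, 6, 14, 16, 7, 15]
j=2: 5≤15, i=2, swap(2,2) ⇒ [1, 12, 5, 3, 2, 6, 14, 16, 7, 15]
j=3: 3≤15, i=3, swap(3,3) ⇒ [1, 12, 5, 3, 2, 6, 14, 16, 7, 15]
j=4: 2≤15, i=4, swap(4,4) ⇒ [1, 12, 5, 3, 2, 6, 14, 16, 7, 15]
j=5: 6≤15, i=5, swap(5,5) ⇒ [1, 12, 5, 3, 2, 6, 14, 16, 7, 15]
j=6: 14≤15, i=6, swap(6,6) ⇒ [1, 12, 5, 3, 2, 6, 14, 16, 7, 15]
j=7: 16>15, skip
j=8: 7≤15, i=7, swap(7,8) ⇒ [1, 12, 5, 3, 2, 6, 14, 7, 16, 15]
swap(8,9) ⇒ [1, 12, 5, 3, 2, 6, 14, 7, 15, 16]; return 8

9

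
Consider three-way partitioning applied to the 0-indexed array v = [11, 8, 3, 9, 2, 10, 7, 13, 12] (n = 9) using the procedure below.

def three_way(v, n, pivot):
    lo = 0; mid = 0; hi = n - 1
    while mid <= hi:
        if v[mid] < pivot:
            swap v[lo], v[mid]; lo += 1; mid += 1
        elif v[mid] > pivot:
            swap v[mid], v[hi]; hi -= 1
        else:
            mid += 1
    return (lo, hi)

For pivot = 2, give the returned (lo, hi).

lo=0 mid=0 hi=8
11>2: swap(0,8), hi=7 ⇒ [12, 8, 3, 9, 2, 10, 7, 13, 11]
12>2: swap(0,7), hi=6 ⇒ [13, 8, 3, 9, 2, 10, 7, 12, 11]
13>2: swap(0,6), hi=5 ⇒ [7, 8, 3, 9, 2, 10, 13, 12, 11]
7>2: swap(0,5), hi=4 ⇒ [10, 8, 3, 9, 2, 7, 13, 12, 11]
10>2: swap(0,4), hi=3 ⇒ [2, 8, 3, 9, 10, 7, 13, 12, 11]
2=2: mid=1
8>2: swap(1,3), hi=2 ⇒ [2, 9, 3, 8, 10, 7, 13, 12, 11]
9>2: swap(1,2), hi=1 ⇒ [2, 3, 9, 8, 10, 7, 13, 12, 11]
3>2: swap(1,1), hi=0 ⇒ [2, 3, 9, 8, 10, 7, 13, 12, 11]
done. lo=0 hi=0; v=[2, 3, 9, 8, 10, 7, 13, 12, 11]

(0, 0)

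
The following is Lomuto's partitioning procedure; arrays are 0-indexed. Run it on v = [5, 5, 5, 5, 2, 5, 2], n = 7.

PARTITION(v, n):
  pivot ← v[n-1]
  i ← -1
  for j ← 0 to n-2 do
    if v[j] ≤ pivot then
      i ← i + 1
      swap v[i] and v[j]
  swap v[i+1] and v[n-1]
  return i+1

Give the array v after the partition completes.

[2, 2, 5, 5, 5, 5, 5]

pivot=2, i=-1
j=0: 5>2, skip
j=1: 5>2, skip
j=2: 5>2, skip
j=3: 5>2, skip
j=4: 2≤2, i=0, swap(0,4) ⇒ [2, 5, 5, 5, 5, 5, 2]
j=5: 5>2, skip
swap(1,6) ⇒ [2, 2, 5, 5, 5, 5, 5]; return 1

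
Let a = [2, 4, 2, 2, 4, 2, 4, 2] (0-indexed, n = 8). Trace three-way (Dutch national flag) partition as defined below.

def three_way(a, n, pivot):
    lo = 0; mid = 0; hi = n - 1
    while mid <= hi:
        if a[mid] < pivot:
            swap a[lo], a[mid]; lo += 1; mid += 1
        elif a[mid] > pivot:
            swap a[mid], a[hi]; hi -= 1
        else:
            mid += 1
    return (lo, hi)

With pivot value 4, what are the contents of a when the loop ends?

pivot = 4; lo=0, mid=0, hi=7
a[mid]=2<4: swap a[0],a[0]; lo=1,mid=1 → [2, 4, 2, 2, 4, 2, 4, 2]
a[mid]=4=4: mid=2
a[mid]=2<4: swap a[1],a[2]; lo=2,mid=3 → [2, 2, 4, 2, 4, 2, 4, 2]
a[mid]=2<4: swap a[2],a[3]; lo=3,mid=4 → [2, 2, 2, 4, 4, 2, 4, 2]
a[mid]=4=4: mid=5
a[mid]=2<4: swap a[3],a[5]; lo=4,mid=6 → [2, 2, 2, 2, 4, 4, 4, 2]
a[mid]=4=4: mid=7
a[mid]=2<4: swap a[4],a[7]; lo=5,mid=8 → [2, 2, 2, 2, 2, 4, 4, 4]
end: lo=5, hi=7; a = [2, 2, 2, 2, 2, 4, 4, 4]

[2, 2, 2, 2, 2, 4, 4, 4]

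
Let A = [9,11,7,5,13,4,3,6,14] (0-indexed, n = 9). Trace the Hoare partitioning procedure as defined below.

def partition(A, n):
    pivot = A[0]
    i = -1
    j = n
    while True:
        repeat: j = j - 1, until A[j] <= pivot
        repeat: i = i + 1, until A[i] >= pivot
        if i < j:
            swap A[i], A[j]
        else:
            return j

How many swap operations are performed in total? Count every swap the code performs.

pivot=9
j stops at 7 (6), i stops at 0 (9); swap ⇒ [6,11,7,5,13,4,3,9,14]
j stops at 6 (3), i stops at 1 (11); swap ⇒ [6,3,7,5,13,4,11,9,14]
j stops at 5 (4), i stops at 4 (13); swap ⇒ [6,3,7,5,4,13,11,9,14]
j stops at 4, i stops at 5; i≥j ⇒ return 4. A=[6,3,7,5,4,13,11,9,14]

3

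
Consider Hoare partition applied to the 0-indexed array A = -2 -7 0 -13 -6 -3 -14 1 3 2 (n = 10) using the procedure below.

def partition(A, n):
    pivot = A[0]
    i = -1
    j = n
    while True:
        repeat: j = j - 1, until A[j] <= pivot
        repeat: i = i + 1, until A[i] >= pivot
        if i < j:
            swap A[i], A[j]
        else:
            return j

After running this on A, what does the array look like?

pivot=-2
j stops at 6 (-14), i stops at 0 (-2); swap ⇒ -14 -7 0 -13 -6 -3 -2 1 3 2
j stops at 5 (-3), i stops at 2 (0); swap ⇒ -14 -7 -3 -13 -6 0 -2 1 3 2
j stops at 4, i stops at 5; i≥j ⇒ return 4. A=-14 -7 -3 -13 -6 0 -2 1 3 2

-14 -7 -3 -13 -6 0 -2 1 3 2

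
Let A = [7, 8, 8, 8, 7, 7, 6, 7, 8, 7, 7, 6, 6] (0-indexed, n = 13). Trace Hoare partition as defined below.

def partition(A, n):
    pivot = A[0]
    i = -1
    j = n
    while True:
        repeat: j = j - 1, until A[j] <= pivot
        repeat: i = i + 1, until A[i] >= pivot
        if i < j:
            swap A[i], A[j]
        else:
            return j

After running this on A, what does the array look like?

pivot = A[0] = 7; i = -1, j = 13
j→12 (A[12]=6≤7), i→0 (A[0]=7≥7); i<j, swap → [6, 8, 8, 8, 7, 7, 6, 7, 8, 7, 7, 6, 7]
j→11 (A[11]=6≤7), i→1 (A[1]=8≥7); i<j, swap → [6, 6, 8, 8, 7, 7, 6, 7, 8, 7, 7, 8, 7]
j→10 (A[10]=7≤7), i→2 (A[2]=8≥7); i<j, swap → [6, 6, 7, 8, 7, 7, 6, 7, 8, 7, 8, 8, 7]
j→9 (A[9]=7≤7), i→3 (A[3]=8≥7); i<j, swap → [6, 6, 7, 7, 7, 7, 6, 7, 8, 8, 8, 8, 7]
j→7 (A[7]=7≤7), i→4 (A[4]=7≥7); i<j, swap → [6, 6, 7, 7, 7, 7, 6, 7, 8, 8, 8, 8, 7]
j→6 (A[6]=6≤7), i→5 (A[5]=7≥7); i<j, swap → [6, 6, 7, 7, 7, 6, 7, 7, 8, 8, 8, 8, 7]
j→5, i→6; i≥j, return j=5. A = [6, 6, 7, 7, 7, 6, 7, 7, 8, 8, 8, 8, 7]

[6, 6, 7, 7, 7, 6, 7, 7, 8, 8, 8, 8, 7]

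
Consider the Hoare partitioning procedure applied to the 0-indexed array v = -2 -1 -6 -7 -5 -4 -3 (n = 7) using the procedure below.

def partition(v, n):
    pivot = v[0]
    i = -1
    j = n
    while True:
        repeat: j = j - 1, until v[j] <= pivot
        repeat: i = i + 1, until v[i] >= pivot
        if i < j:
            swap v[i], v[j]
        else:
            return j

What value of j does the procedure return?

pivot = v[0] = -2; i = -1, j = 7
j→6 (v[6]=-3≤-2), i→0 (v[0]=-2≥-2); i<j, swap → -3 -1 -6 -7 -5 -4 -2
j→5 (v[5]=-4≤-2), i→1 (v[1]=-1≥-2); i<j, swap → -3 -4 -6 -7 -5 -1 -2
j→4, i→5; i≥j, return j=4. v = -3 -4 -6 -7 -5 -1 -2

4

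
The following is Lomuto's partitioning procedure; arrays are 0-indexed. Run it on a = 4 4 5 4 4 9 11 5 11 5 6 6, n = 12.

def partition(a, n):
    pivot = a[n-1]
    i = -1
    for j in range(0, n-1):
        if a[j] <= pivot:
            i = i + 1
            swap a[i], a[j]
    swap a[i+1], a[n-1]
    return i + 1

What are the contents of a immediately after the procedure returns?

pivot=6, i=-1
j=0: 4≤6, i=0, swap(0,0) ⇒ 4 4 5 4 4 9 11 5 11 5 6 6
j=1: 4≤6, i=1, swap(1,1) ⇒ 4 4 5 4 4 9 11 5 11 5 6 6
j=2: 5≤6, i=2, swap(2,2) ⇒ 4 4 5 4 4 9 11 5 11 5 6 6
j=3: 4≤6, i=3, swap(3,3) ⇒ 4 4 5 4 4 9 11 5 11 5 6 6
j=4: 4≤6, i=4, swap(4,4) ⇒ 4 4 5 4 4 9 11 5 11 5 6 6
j=5: 9>6, skip
j=6: 11>6, skip
j=7: 5≤6, i=5, swap(5,7) ⇒ 4 4 5 4 4 5 11 9 11 5 6 6
j=8: 11>6, skip
j=9: 5≤6, i=6, swap(6,9) ⇒ 4 4 5 4 4 5 5 9 11 11 6 6
j=10: 6≤6, i=7, swap(7,10) ⇒ 4 4 5 4 4 5 5 6 11 11 9 6
swap(8,11) ⇒ 4 4 5 4 4 5 5 6 6 11 9 11; return 8

4 4 5 4 4 5 5 6 6 11 9 11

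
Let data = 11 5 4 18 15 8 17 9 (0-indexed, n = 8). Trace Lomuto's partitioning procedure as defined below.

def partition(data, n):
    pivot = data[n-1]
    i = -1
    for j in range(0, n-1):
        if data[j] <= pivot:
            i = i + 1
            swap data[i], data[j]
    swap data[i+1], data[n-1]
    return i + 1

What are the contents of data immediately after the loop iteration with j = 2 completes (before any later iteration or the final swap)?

5 4 11 18 15 8 17 9

pivot = data[7] = 9; i = -1
j=0: data[0]=11 > 9 → no swap
j=1: data[1]=5 ≤ 9 → i=0, swap data[0],data[1] → 5 11 4 18 15 8 17 9
j=2: data[2]=4 ≤ 9 → i=1, swap data[1],data[2] → 5 4 11 18 15 8 17 9
(after j=2) data = 5 4 11 18 15 8 17 9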